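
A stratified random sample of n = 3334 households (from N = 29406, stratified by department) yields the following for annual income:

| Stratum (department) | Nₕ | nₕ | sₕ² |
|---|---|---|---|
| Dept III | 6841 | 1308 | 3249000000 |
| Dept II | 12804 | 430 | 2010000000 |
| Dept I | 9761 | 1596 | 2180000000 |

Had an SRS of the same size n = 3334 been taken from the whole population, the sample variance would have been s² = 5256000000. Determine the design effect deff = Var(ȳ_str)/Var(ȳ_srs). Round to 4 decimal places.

0.7806

Var(ȳ_str) = Σ Wₕ²(1−fₕ)sₕ²/nₕ with Wₕ = Nₕ/29406:
  Dept III: (6841/29406)²·(1−1308/6841)·3249000000/1308 = 108730.23
  Dept II: (12804/29406)²·(1−430/12804)·2010000000/430 = 856468.65
  Dept I: (9761/29406)²·(1−1596/9761)·2180000000/1596 = 125893.18
  → Var(ȳ_str) = 1.0910921 × 10^6.
Var(ȳ_srs) = (1 − 3334/29406)·5256000000/3334 = 1.3977457 × 10^6.
deff = (1.0910921 × 10^6) / (1.3977457 × 10^6) = 0.7806.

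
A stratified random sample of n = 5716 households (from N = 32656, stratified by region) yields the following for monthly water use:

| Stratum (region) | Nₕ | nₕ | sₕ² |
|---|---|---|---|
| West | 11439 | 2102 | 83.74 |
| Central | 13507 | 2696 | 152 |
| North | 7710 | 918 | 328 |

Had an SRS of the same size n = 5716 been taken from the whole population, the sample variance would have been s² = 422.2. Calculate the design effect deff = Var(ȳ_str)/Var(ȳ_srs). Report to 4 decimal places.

Var(ȳ_str) = Σ Wₕ²(1−fₕ)sₕ²/nₕ with Wₕ = Nₕ/32656:
  West: (11439/32656)²·(1−2102/11439)·83.74/2102 = 0.0039899705
  Central: (13507/32656)²·(1−2696/13507)·152/2696 = 0.0077200923
  North: (7710/32656)²·(1−918/7710)·328/918 = 0.017545156
  → Var(ȳ_str) = 0.029255219.
Var(ȳ_srs) = (1 − 5716/32656)·422.2/5716 = 0.06093413.
deff = 0.029255219 / 0.06093413 = 0.4801.

0.4801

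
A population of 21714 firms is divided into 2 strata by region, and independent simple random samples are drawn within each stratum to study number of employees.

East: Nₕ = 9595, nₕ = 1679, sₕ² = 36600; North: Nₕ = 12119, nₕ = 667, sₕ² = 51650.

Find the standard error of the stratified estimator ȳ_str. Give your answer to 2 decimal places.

Var(ȳ_str) = Σₕ Wₕ²(1 − fₕ)sₕ²/nₕ with Wₕ = Nₕ/N, N = 21714.
East: Wₕ = 0.44188081; term = 0.44188081²·(1 − 0.17498697)·36600/1679 = 3.5115713.
North: Wₕ = 0.55811919; term = 0.55811919²·(1 − 0.05503754)·51650/667 = 22.793601.
Sum = 26.305172.
SE = √(26.305172) = 5.13.

5.13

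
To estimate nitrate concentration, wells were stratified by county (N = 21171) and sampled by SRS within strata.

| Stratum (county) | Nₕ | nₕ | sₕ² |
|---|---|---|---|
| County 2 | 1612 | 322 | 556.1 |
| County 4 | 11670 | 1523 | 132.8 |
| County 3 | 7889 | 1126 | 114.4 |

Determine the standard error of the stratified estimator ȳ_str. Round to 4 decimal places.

Var(ȳ_str) = Σₕ Wₕ²(1 − fₕ)sₕ²/nₕ with Wₕ = Nₕ/N, N = 21171.
County 2: Wₕ = 0.07614189; term = 0.07614189²·(1 − 0.19975186)·556.1/322 = 0.0080125182.
County 4: Wₕ = 0.55122573; term = 0.55122573²·(1 − 0.13050557)·132.8/1523 = 0.023036895.
County 3: Wₕ = 0.37263237; term = 0.37263237²·(1 − 0.14273038)·114.4/1126 = 0.012093896.
Sum = 0.043143309.
SE = √(0.043143309) = 0.2077.

0.2077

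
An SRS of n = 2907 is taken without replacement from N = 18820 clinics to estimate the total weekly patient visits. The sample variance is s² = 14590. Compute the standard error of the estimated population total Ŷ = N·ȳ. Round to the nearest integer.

Var(Ŷ) = N²·Var(ȳ) = N²·(1 − n/N)·s²/n.
f = 2907/18820 = 0.15446334; Var(ȳ) = 0.84553666·14590/2907 = 4.2436807.
Var(Ŷ) = 18820² · 4.2436807 = 1.5030795 × 10^9.
SE(Ŷ) = √(1.5030795 × 10^9) = 38770.

38770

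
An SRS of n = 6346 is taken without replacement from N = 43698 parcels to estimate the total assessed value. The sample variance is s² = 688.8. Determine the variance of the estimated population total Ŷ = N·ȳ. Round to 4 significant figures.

Var(Ŷ) = N²·Var(ȳ) = N²·(1 − n/N)·s²/n.
f = 6346/43698 = 0.14522404; Var(ȳ) = 0.85477596·688.8/6346 = 0.092778078.
Var(Ŷ) = 43698² · 0.092778078 = 1.7716115 × 10^8.

1.772 × 10^8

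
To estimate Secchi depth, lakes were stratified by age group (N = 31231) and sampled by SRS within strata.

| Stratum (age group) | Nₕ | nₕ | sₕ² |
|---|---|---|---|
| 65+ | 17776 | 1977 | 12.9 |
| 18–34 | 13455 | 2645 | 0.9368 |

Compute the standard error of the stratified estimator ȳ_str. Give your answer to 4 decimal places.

0.0439

Var(ȳ_str) = Σₕ Wₕ²(1 − fₕ)sₕ²/nₕ with Wₕ = Nₕ/N, N = 31231.
65+: Wₕ = 0.56917806; term = 0.56917806²·(1 − 0.11121737)·12.9/1977 = 0.0018787756.
18–34: Wₕ = 0.43082194; term = 0.43082194²·(1 − 0.19658120)·0.9368/2645 = 5.2815187 × 10^-5.
Sum = 0.0019315908.
SE = √(0.0019315908) = 0.0439.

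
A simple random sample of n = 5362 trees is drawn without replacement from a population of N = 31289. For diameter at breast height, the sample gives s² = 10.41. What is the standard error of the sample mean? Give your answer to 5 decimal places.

Under SRS without replacement, Var(ȳ) = (1 − f)·s²/n with f = n/N = 5362/31289 = 0.17137013.
Var(ȳ) = (1 − 0.17137013)·10.41/5362 = 0.82862987·0.0019414398 = 0.001608735.
SE(ȳ) = √(0.001608735) = 0.04011.

0.04011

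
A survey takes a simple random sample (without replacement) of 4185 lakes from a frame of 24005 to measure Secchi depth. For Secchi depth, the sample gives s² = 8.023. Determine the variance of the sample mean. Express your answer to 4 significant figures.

0.001583

Under SRS without replacement, Var(ȳ) = (1 − f)·s²/n with f = n/N = 4185/24005 = 0.17433868.
Var(ȳ) = (1 − 0.17433868)·8.023/4185 = 0.82566132·0.0019170848 = 0.0015828628.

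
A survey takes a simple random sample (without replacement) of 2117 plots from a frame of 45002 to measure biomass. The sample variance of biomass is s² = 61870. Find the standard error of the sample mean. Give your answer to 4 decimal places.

Under SRS without replacement, Var(ȳ) = (1 − f)·s²/n with f = n/N = 2117/45002 = 0.04704235.
Var(ȳ) = (1 − 0.04704235)·61870/2117 = 0.95295765·29.225319 = 27.850491.
SE(ȳ) = √(27.850491) = 5.2774.

5.2774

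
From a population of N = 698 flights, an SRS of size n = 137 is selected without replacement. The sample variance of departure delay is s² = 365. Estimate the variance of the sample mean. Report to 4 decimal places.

2.1413

Under SRS without replacement, Var(ȳ) = (1 − f)·s²/n with f = n/N = 137/698 = 0.19627507.
Var(ȳ) = (1 − 0.19627507)·365/137 = 0.80372493·2.6642336 = 2.1413109.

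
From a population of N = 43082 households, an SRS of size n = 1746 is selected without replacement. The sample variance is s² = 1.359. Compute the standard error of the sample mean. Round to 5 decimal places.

0.02733

Under SRS without replacement, Var(ȳ) = (1 − f)·s²/n with f = n/N = 1746/43082 = 0.04052737.
Var(ȳ) = (1 − 0.04052737)·1.359/1746 = 0.95947263·7.7835052 × 10^-4 = 7.4680602 × 10^-4.
SE(ȳ) = √(7.4680602 × 10^-4) = 0.02733.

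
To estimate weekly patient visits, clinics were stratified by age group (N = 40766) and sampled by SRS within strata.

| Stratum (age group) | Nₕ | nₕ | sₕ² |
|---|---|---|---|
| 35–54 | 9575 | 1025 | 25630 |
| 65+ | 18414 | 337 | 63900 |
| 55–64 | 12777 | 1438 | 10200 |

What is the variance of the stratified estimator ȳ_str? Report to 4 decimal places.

Var(ȳ_str) = Σₕ Wₕ²(1 − fₕ)sₕ²/nₕ with Wₕ = Nₕ/N, N = 40766.
35–54: Wₕ = 0.23487710; term = 0.23487710²·(1 − 0.10704961)·25630/1025 = 1.2317808.
65+: Wₕ = 0.45169995; term = 0.45169995²·(1 − 0.01830129)·63900/337 = 37.979501.
55–64: Wₕ = 0.31342295; term = 0.31342295²·(1 − 0.11254598)·10200/1438 = 0.61837046.
Sum = 39.829652.

39.8297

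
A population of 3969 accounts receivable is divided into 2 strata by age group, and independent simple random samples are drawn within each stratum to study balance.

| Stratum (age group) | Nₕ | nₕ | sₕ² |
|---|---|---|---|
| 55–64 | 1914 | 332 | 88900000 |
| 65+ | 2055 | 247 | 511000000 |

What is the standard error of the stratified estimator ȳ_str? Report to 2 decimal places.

734.45

Var(ȳ_str) = Σₕ Wₕ²(1 − fₕ)sₕ²/nₕ with Wₕ = Nₕ/N, N = 3969.
55–64: Wₕ = 0.48223734; term = 0.48223734²·(1 − 0.17345873)·88900000/332 = 51469.493.
65+: Wₕ = 0.51776266; term = 0.51776266²·(1 − 0.12019465)·511000000/247 = 487946.27.
Sum = 539415.76.
SE = √(539415.76) = 734.45.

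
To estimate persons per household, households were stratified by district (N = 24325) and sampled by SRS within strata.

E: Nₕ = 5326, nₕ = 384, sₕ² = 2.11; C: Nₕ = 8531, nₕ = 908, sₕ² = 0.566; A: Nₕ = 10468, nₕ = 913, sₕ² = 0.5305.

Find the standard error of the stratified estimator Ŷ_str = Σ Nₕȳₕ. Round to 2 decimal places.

493.24

Var(Ŷ_str) = Σₕ Nₕ²(1 − fₕ)sₕ²/nₕ.
E: 5326²·(1 − 384/5326)·2.11/384 = 144628.92.
C: 8531²·(1 − 908/8531)·0.566/908 = 40537.452.
A: 10468²·(1 − 913/10468)·0.5305/913 = 58117.78.
Sum = 243284.15.
SE = √(243284.15) = 493.24.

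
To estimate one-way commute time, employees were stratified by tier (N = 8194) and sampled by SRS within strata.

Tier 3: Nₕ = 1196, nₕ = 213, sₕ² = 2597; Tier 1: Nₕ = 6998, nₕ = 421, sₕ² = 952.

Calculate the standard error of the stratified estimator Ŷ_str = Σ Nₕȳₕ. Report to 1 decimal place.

10881.7

Var(Ŷ_str) = Σₕ Nₕ²(1 − fₕ)sₕ²/nₕ.
Tier 3: 1196²·(1 − 213/1196)·2597/213 = 1.4334318 × 10^7.
Tier 1: 6998²·(1 − 421/6998)·952/421 = 1.0407745 × 10^8.
Sum = 1.1841177 × 10^8.
SE = √(1.1841177 × 10^8) = 10881.7.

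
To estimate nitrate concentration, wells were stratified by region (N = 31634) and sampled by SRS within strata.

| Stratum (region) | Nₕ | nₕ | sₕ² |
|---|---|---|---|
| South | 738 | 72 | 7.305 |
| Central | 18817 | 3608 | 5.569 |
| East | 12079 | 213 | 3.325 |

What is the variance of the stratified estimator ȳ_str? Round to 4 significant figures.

Var(ȳ_str) = Σₕ Wₕ²(1 − fₕ)sₕ²/nₕ with Wₕ = Nₕ/N, N = 31634.
South: Wₕ = 0.02332933; term = 0.02332933²·(1 − 0.09756098)·7.305/72 = 4.9832204 × 10^-5.
Central: Wₕ = 0.59483467; term = 0.59483467²·(1 − 0.19174151)·5.569/3608 = 4.4142153 × 10^-4.
East: Wₕ = 0.38183600; term = 0.38183600²·(1 − 0.01763391)·3.325/213 = 0.0022358319.
Sum = 0.0027270856.

0.002727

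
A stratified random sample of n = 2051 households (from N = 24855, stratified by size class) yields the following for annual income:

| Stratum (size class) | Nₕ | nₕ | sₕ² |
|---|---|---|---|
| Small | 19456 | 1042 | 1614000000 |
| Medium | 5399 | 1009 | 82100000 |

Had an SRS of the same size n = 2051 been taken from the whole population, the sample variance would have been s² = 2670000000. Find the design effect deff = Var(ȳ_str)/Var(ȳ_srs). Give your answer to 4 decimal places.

0.7547

Var(ȳ_str) = Σ Wₕ²(1−fₕ)sₕ²/nₕ with Wₕ = Nₕ/24855:
  Small: (19456/24855)²·(1−1042/19456)·1614000000/1042 = 898276.36
  Medium: (5399/24855)²·(1−1009/5399)·82100000/1009 = 3121.7801
  → Var(ȳ_str) = 901398.14.
Var(ȳ_srs) = (1 − 2051/24855)·2670000000/2051 = 1.1943809 × 10^6.
deff = 901398.14 / (1.1943809 × 10^6) = 0.7547.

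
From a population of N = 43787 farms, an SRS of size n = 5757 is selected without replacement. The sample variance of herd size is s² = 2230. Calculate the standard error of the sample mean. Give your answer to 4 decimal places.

0.5800

Under SRS without replacement, Var(ȳ) = (1 − f)·s²/n with f = n/N = 5757/43787 = 0.13147738.
Var(ȳ) = (1 − 0.13147738)·2230/5757 = 0.86852262·0.38735452 = 0.33642617.
SE(ȳ) = √(0.33642617) = 0.5800.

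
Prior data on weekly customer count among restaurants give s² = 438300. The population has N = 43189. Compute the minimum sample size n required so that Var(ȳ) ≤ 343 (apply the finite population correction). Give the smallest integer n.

Without fpc, n₀ = s²/D = 438300/343 = 1277.8426.
With fpc, (1 − n/N)·s²/n ≤ D requires n ≥ n₀/(1 + n₀/N) = 1277.8426/(1 + 1277.8426/43189) = 1241.1213.
Rounding up, n = 1242.

1242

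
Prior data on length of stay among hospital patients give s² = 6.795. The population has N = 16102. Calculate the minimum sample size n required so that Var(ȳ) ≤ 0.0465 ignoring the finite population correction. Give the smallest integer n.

Without fpc, n₀ = s²/D = 6.795/0.0465 = 146.1290.
Rounding up, n = 147.

147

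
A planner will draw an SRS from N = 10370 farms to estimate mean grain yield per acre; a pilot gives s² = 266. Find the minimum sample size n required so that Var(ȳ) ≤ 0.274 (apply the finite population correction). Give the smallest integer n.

888

Without fpc, n₀ = s²/D = 266/0.274 = 970.8029.
With fpc, (1 − n/N)·s²/n ≤ D requires n ≥ n₀/(1 + n₀/N) = 970.8029/(1 + 970.8029/10370) = 887.6996.
Rounding up, n = 888.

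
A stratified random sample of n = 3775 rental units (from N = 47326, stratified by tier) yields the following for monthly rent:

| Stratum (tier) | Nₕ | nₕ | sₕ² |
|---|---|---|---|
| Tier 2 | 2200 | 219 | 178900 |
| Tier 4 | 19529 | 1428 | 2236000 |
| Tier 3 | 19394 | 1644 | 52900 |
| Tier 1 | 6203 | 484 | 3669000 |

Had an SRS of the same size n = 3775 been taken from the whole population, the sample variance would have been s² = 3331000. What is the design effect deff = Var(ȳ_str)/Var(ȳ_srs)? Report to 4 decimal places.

0.4603

Var(ȳ_str) = Σ Wₕ²(1−fₕ)sₕ²/nₕ with Wₕ = Nₕ/47326:
  Tier 2: (2200/47326)²·(1−219/2200)·178900/219 = 1.5895485
  Tier 4: (19529/47326)²·(1−1428/19529)·2236000/1428 = 247.13062
  Tier 3: (19394/47326)²·(1−1644/19394)·52900/1644 = 4.9456116
  Tier 1: (6203/47326)²·(1−484/6203)·3669000/484 = 120.06727
  → Var(ȳ_str) = 373.73305.
Var(ȳ_srs) = (1 − 3775/47326)·3331000/3775 = 811.99996.
deff = 373.73305 / 811.99996 = 0.4603.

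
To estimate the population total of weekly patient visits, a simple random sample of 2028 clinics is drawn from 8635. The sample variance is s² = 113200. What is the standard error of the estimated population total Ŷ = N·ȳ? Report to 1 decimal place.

Var(Ŷ) = N²·Var(ȳ) = N²·(1 − n/N)·s²/n.
f = 2028/8635 = 0.23485814; Var(ȳ) = 0.76514186·113200/2028 = 42.709102.
Var(Ŷ) = 8635² · 42.709102 = 3.1845284 × 10^9.
SE(Ŷ) = √(3.1845284 × 10^9) = 56431.6.

56431.6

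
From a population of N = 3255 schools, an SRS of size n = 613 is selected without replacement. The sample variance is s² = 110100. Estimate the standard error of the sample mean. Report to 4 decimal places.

12.0741

Under SRS without replacement, Var(ȳ) = (1 − f)·s²/n with f = n/N = 613/3255 = 0.18832565.
Var(ȳ) = (1 − 0.18832565)·110100/613 = 0.81167435·179.60848 = 145.7836.
SE(ȳ) = √(145.7836) = 12.0741.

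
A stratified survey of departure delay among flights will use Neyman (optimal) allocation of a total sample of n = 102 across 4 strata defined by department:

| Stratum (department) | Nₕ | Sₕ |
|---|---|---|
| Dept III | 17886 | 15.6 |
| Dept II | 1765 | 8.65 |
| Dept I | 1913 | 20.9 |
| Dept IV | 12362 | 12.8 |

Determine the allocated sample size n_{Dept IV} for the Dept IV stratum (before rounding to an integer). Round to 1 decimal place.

Neyman allocation: nₕ = n·NₕSₕ / Σⱼ NⱼSⱼ.
Σ NⱼSⱼ = 17886·15.6 + 1765·8.65 + 1913·20.9 + 12362·12.8 = 492504.15.
n_{Dept IV} = 102·12362·12.8 / 492504.15 = 32.8.

32.8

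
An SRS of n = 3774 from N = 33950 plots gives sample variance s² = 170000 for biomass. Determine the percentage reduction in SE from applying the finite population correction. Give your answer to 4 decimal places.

5.7219

f = n/N = 3774/33950 = 0.11116348.
SE_no-fpc = √(s²/n) = 6.7115606; SE_fpc = √((1−f)s²/n) = 6.3275336.
Ratio = √(1−f) = 0.94278127. Reduction = 100·(1 − 0.94278127) = 5.7219%.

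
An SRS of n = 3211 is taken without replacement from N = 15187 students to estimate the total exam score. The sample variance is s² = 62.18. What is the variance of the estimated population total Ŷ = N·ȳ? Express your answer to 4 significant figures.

3.522 × 10^6

Var(Ŷ) = N²·Var(ȳ) = N²·(1 − n/N)·s²/n.
f = 3211/15187 = 0.21143083; Var(ȳ) = 0.78856917·62.18/3211 = 0.015270393.
Var(Ŷ) = 15187² · 0.015270393 = 3.5220393 × 10^6.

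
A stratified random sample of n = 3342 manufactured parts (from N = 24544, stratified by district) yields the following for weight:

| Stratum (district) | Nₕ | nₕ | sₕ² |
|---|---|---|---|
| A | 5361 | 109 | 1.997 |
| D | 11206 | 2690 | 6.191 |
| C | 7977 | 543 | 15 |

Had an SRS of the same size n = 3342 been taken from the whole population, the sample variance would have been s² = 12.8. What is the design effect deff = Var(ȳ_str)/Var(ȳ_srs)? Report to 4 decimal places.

Var(ȳ_str) = Σ Wₕ²(1−fₕ)sₕ²/nₕ with Wₕ = Nₕ/24544:
  A: (5361/24544)²·(1−109/5361)·1.997/109 = 8.5631077 × 10^-4
  D: (11206/24544)²·(1−2690/11206)·6.191/2690 = 3.6458946 × 10^-4
  C: (7977/24544)²·(1−543/7977)·15/543 = 0.0027193361
  → Var(ȳ_str) = 0.0039402363.
Var(ȳ_srs) = (1 − 3342/24544)·12.8/3342 = 0.0033085295.
deff = 0.0039402363 / 0.0033085295 = 1.1909.

1.1909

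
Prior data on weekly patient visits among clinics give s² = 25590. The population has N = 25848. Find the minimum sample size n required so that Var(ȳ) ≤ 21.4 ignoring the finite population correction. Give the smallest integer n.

1196

Without fpc, n₀ = s²/D = 25590/21.4 = 1195.7944.
Rounding up, n = 1196.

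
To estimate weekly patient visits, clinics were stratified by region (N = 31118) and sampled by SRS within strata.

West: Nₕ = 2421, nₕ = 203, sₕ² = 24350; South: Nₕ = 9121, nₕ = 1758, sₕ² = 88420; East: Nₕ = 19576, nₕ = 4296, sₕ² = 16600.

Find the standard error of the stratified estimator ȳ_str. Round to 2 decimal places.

2.31

Var(ȳ_str) = Σₕ Wₕ²(1 − fₕ)sₕ²/nₕ with Wₕ = Nₕ/N, N = 31118.
West: Wₕ = 0.07780063; term = 0.07780063²·(1 − 0.08384965)·24350/203 = 0.66517498.
South: Wₕ = 0.29311010; term = 0.29311010²·(1 − 0.19274202)·88420/1758 = 3.4882335.
East: Wₕ = 0.62908927; term = 0.62908927²·(1 − 0.21945239)·16600/4296 = 1.1936246.
Sum = 5.3470331.
SE = √(5.3470331) = 2.31.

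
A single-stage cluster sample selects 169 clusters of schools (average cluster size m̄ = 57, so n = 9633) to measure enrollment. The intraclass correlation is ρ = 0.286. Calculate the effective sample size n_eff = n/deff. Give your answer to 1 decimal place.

566.1

deff = 1 + (57 − 1)·0.286 = 1 + 16.016 = 17.016.
n_eff = 9633 / 17.016 = 566.1.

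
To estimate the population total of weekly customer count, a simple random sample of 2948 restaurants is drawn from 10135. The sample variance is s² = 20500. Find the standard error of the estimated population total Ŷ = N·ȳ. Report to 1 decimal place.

Var(Ŷ) = N²·Var(ȳ) = N²·(1 − n/N)·s²/n.
f = 2948/10135 = 0.29087321; Var(ȳ) = 0.70912679·20500/2948 = 4.9311734.
Var(Ŷ) = 10135² · 4.9311734 = 5.0652138 × 10^8.
SE(Ŷ) = √(5.0652138 × 10^8) = 22506.0.

22506.0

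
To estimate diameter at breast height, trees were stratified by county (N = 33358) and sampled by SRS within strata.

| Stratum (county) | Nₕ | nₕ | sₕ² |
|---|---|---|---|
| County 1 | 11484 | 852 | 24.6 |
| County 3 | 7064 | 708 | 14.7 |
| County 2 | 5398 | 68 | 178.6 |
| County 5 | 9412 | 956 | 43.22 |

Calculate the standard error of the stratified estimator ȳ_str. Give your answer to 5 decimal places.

Var(ȳ_str) = Σₕ Wₕ²(1 − fₕ)sₕ²/nₕ with Wₕ = Nₕ/N, N = 33358.
County 1: Wₕ = 0.34426524; term = 0.34426524²·(1 − 0.07419018)·24.6/852 = 0.0031681348.
County 3: Wₕ = 0.21176330; term = 0.21176330²·(1 − 0.10022650)·14.7/708 = 8.3775812 × 10^-4.
County 2: Wₕ = 0.16182025; term = 0.16182025²·(1 − 0.01259726)·178.6/68 = 0.067909827.
County 5: Wₕ = 0.28215121; term = 0.28215121²·(1 − 0.10157246)·43.22/956 = 0.0032335066.
Sum = 0.075149227.
SE = √(0.075149227) = 0.27413.

0.27413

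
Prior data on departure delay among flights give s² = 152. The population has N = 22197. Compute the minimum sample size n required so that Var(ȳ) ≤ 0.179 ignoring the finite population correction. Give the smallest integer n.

850

Without fpc, n₀ = s²/D = 152/0.179 = 849.1620.
Rounding up, n = 850.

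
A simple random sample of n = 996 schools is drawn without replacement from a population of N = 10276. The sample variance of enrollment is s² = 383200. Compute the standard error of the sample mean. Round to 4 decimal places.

Under SRS without replacement, Var(ȳ) = (1 − f)·s²/n with f = n/N = 996/10276 = 0.09692487.
Var(ȳ) = (1 − 0.09692487)·383200/996 = 0.90307513·384.73896 = 347.44818.
SE(ȳ) = √(347.44818) = 18.6400.

18.6400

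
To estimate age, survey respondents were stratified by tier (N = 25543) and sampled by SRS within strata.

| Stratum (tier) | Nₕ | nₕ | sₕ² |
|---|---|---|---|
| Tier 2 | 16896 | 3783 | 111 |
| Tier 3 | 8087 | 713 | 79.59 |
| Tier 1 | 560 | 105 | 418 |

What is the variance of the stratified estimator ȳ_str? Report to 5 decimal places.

0.02172

Var(ȳ_str) = Σₕ Wₕ²(1 − fₕ)sₕ²/nₕ with Wₕ = Nₕ/N, N = 25543.
Tier 2: Wₕ = 0.66147281; term = 0.66147281²·(1 − 0.22389915)·111/3783 = 0.009963887.
Tier 3: Wₕ = 0.31660337; term = 0.31660337²·(1 − 0.08816619)·79.59/713 = 0.010202715.
Tier 1: Wₕ = 0.02192381; term = 0.02192381²·(1 − 0.18750000)·418/105 = 0.0015546857.
Sum = 0.021721288.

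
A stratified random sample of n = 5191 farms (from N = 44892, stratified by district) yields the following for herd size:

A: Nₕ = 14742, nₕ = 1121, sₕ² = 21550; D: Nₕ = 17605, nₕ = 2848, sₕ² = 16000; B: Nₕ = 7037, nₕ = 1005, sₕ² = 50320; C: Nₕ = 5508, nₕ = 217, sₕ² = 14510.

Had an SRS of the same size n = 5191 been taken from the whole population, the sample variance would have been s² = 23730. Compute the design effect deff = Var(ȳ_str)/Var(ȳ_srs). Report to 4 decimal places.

1.1530

Var(ȳ_str) = Σ Wₕ²(1−fₕ)sₕ²/nₕ with Wₕ = Nₕ/44892:
  A: (14742/44892)²·(1−1121/14742)·21550/1121 = 1.9154426
  D: (17605/44892)²·(1−2848/17605)·16000/2848 = 0.72422947
  B: (7037/44892)²·(1−1005/7037)·50320/1005 = 1.0545946
  C: (5508/44892)²·(1−217/5508)·14510/217 = 0.96694431
  → Var(ȳ_str) = 4.661211.
Var(ȳ_srs) = (1 − 5191/44892)·23730/5191 = 4.0427716.
deff = 4.661211 / 4.0427716 = 1.1530.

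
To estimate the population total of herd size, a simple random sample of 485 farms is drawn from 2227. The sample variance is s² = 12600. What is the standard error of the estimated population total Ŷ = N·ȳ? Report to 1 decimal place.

Var(Ŷ) = N²·Var(ȳ) = N²·(1 − n/N)·s²/n.
f = 485/2227 = 0.21778177; Var(ȳ) = 0.78221823·12600/485 = 20.321546.
Var(Ŷ) = 2227² · 20.321546 = 1.007853 × 10^8.
SE(Ŷ) = √(1.007853 × 10^8) = 10039.2.

10039.2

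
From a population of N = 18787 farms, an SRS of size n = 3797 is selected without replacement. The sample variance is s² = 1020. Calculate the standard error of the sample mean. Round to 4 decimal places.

0.4630

Under SRS without replacement, Var(ȳ) = (1 − f)·s²/n with f = n/N = 3797/18787 = 0.20210784.
Var(ȳ) = (1 − 0.20210784)·1020/3797 = 0.79789216·0.26863313 = 0.21434027.
SE(ȳ) = √(0.21434027) = 0.4630.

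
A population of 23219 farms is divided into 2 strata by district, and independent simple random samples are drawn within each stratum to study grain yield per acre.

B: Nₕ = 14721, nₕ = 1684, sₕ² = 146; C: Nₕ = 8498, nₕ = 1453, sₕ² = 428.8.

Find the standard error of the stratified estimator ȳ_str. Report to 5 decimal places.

0.25226

Var(ȳ_str) = Σₕ Wₕ²(1 − fₕ)sₕ²/nₕ with Wₕ = Nₕ/N, N = 23219.
B: Wₕ = 0.63400663; term = 0.63400663²·(1 − 0.11439440)·146/1684 = 0.030863042.
C: Wₕ = 0.36599337; term = 0.36599337²·(1 − 0.17098141)·428.8/1453 = 0.032771767.
Sum = 0.063634809.
SE = √(0.063634809) = 0.25226.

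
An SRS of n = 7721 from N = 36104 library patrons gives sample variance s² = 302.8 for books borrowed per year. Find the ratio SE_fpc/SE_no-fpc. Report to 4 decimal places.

f = n/N = 7721/36104 = 0.21385442.
SE_no-fpc = √(s²/n) = 0.19803464; SE_fpc = √((1−f)s²/n) = 0.17558712.
Ratio = √(1−f) = 0.88664851.

0.8866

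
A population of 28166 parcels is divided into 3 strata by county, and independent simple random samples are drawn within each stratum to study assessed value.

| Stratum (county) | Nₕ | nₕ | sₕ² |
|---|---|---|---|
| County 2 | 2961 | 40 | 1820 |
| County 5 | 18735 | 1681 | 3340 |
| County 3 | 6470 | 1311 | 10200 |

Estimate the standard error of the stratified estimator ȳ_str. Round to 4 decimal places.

Var(ȳ_str) = Σₕ Wₕ²(1 − fₕ)sₕ²/nₕ with Wₕ = Nₕ/N, N = 28166.
County 2: Wₕ = 0.10512675; term = 0.10512675²·(1 − 0.01350895)·1820/40 = 0.49605635.
County 5: Wₕ = 0.66516367; term = 0.66516367²·(1 − 0.08972511)·3340/1681 = 0.80021808.
County 3: Wₕ = 0.22970958; term = 0.22970958²·(1 − 0.20262751)·10200/1311 = 0.32735346.
Sum = 1.6236279.
SE = √(1.6236279) = 1.2742.

1.2742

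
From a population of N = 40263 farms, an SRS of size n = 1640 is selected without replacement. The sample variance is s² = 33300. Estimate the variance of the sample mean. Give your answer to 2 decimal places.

Under SRS without replacement, Var(ȳ) = (1 − f)·s²/n with f = n/N = 1640/40263 = 0.04073219.
Var(ȳ) = (1 − 0.04073219)·33300/1640 = 0.95926781·20.304878 = 19.477816.

19.48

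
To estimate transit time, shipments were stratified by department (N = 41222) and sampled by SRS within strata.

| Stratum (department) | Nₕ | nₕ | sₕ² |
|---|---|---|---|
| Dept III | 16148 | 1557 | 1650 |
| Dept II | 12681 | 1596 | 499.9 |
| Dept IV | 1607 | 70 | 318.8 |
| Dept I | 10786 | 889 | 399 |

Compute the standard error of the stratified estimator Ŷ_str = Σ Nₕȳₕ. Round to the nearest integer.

Var(Ŷ_str) = Σₕ Nₕ²(1 − fₕ)sₕ²/nₕ.
Dept III: 16148²·(1 − 1557/16148)·1650/1557 = 2.4968884 × 10^8.
Dept II: 12681²·(1 − 1596/12681)·499.9/1596 = 4.4029064 × 10^7.
Dept IV: 1607²·(1 − 70/1607)·318.8/70 = 1.1248899 × 10^7.
Dept I: 10786²·(1 − 889/10786)·399/889 = 4.7910987 × 10^7.
Sum = 3.5287779 × 10^8.
SE = √(3.5287779 × 10^8) = 18785.

18785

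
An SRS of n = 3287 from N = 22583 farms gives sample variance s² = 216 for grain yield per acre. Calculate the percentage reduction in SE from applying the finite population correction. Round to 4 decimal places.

f = n/N = 3287/22583 = 0.14555196.
SE_no-fpc = √(s²/n) = 0.25634628; SE_fpc = √((1−f)s²/n) = 0.23695717.
Ratio = √(1−f) = 0.92436358. Reduction = 100·(1 − 0.92436358) = 7.5636%.

7.5636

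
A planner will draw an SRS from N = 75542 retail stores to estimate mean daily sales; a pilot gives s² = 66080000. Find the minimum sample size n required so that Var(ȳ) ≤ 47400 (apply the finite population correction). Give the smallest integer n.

Without fpc, n₀ = s²/D = 66080000/47400 = 1394.0928.
With fpc, (1 − n/N)·s²/n ≤ D requires n ≥ n₀/(1 + n₀/N) = 1394.0928/(1 + 1394.0928/75542) = 1368.8316.
Rounding up, n = 1369.

1369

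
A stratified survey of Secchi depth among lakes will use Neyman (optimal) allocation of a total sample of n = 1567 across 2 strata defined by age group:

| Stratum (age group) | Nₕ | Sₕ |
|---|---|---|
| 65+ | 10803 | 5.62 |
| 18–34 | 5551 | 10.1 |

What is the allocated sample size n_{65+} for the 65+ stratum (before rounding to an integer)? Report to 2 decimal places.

Neyman allocation: nₕ = n·NₕSₕ / Σⱼ NⱼSⱼ.
Σ NⱼSⱼ = 10803·5.62 + 5551·10.1 = 116777.96.
n_{65+} = 1567·10803·5.62 / 116777.96 = 814.68.

814.68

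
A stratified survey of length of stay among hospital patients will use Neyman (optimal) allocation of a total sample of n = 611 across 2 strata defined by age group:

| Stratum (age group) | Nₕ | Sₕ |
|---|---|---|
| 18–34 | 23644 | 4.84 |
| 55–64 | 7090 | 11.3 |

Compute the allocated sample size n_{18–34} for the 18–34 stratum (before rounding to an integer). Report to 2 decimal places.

359.39

Neyman allocation: nₕ = n·NₕSₕ / Σⱼ NⱼSⱼ.
Σ NⱼSⱼ = 23644·4.84 + 7090·11.3 = 194553.96.
n_{18–34} = 611·23644·4.84 / 194553.96 = 359.39.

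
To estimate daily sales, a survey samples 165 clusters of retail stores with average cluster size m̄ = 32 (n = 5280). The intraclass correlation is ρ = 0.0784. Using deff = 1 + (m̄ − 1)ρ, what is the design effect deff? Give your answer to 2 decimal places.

deff = 1 + (32 − 1)·0.0784 = 1 + 2.4304 = 3.4304.

3.43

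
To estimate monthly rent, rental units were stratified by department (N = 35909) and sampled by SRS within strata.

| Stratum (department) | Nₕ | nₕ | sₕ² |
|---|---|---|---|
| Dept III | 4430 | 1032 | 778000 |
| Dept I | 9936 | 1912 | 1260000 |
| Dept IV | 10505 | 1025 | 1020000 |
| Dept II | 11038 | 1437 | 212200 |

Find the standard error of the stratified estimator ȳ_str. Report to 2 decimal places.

Var(ȳ_str) = Σₕ Wₕ²(1 − fₕ)sₕ²/nₕ with Wₕ = Nₕ/N, N = 35909.
Dept III: Wₕ = 0.12336740; term = 0.12336740²·(1 − 0.23295711)·778000/1032 = 8.8007641.
Dept I: Wₕ = 0.27669943; term = 0.27669943²·(1 − 0.19243156)·1260000/1912 = 40.745396.
Dept IV: Wₕ = 0.29254504; term = 0.29254504²·(1 − 0.09757258)·1020000/1025 = 76.855345.
Dept II: Wₕ = 0.30738812; term = 0.30738812²·(1 − 0.13018663)·212200/1437 = 12.136371.
Sum = 138.53788.
SE = √(138.53788) = 11.77.

11.77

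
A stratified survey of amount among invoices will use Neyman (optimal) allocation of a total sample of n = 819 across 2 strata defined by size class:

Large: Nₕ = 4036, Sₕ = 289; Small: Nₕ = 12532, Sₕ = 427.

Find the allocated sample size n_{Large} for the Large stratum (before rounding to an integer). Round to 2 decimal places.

146.57

Neyman allocation: nₕ = n·NₕSₕ / Σⱼ NⱼSⱼ.
Σ NⱼSⱼ = 4036·289 + 12532·427 = 6.517568 × 10^6.
n_{Large} = 819·4036·289 / (6.517568 × 10^6) = 146.57.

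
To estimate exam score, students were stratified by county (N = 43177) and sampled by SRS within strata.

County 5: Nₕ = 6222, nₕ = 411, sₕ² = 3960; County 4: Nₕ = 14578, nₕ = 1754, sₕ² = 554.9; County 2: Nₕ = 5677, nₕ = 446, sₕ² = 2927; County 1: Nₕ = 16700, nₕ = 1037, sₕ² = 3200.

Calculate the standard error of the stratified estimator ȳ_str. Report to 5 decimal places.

0.86954

Var(ȳ_str) = Σₕ Wₕ²(1 − fₕ)sₕ²/nₕ with Wₕ = Nₕ/N, N = 43177.
County 5: Wₕ = 0.14410450; term = 0.14410450²·(1 − 0.06605593)·3960/411 = 0.18686558.
County 4: Wₕ = 0.33763346; term = 0.33763346²·(1 − 0.12031829)·554.9/1754 = 0.031725002.
County 2: Wₕ = 0.13148204; term = 0.13148204²·(1 − 0.07856262)·2927/446 = 0.10454098.
County 1: Wₕ = 0.38678000; term = 0.38678000²·(1 − 0.06209581)·3200/1037 = 0.43296991.
Sum = 0.75610147.
SE = √(0.75610147) = 0.86954.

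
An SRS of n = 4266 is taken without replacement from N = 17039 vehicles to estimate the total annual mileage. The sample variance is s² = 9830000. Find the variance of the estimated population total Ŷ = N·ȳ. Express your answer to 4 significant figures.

5.015 × 10^11

Var(Ŷ) = N²·Var(ȳ) = N²·(1 − n/N)·s²/n.
f = 4266/17039 = 0.25036681; Var(ȳ) = 0.74963319·9830000/4266 = 1727.3545.
Var(Ŷ) = 17039² · 1727.3545 = 5.0149855 × 10^11.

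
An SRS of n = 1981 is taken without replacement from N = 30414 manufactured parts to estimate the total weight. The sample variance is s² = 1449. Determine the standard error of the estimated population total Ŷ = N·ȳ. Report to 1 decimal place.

25150.1

Var(Ŷ) = N²·Var(ȳ) = N²·(1 − n/N)·s²/n.
f = 1981/30414 = 0.06513448; Var(ȳ) = 0.93486552·1449/1981 = 0.68380623.
Var(Ŷ) = 30414² · 0.68380623 = 6.3252856 × 10^8.
SE(Ŷ) = √(6.3252856 × 10^8) = 25150.1.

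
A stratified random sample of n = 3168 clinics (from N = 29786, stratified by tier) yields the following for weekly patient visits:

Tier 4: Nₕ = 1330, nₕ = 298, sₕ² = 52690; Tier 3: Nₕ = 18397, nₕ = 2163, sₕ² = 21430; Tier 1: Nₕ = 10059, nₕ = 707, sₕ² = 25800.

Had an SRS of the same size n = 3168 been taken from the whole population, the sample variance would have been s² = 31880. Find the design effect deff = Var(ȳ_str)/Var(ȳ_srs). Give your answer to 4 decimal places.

Var(ȳ_str) = Σ Wₕ²(1−fₕ)sₕ²/nₕ with Wₕ = Nₕ/29786:
  Tier 4: (1330/29786)²·(1−298/1330)·52690/298 = 0.27353878
  Tier 3: (18397/29786)²·(1−2163/18397)·21430/2163 = 3.3351382
  Tier 1: (10059/29786)²·(1−707/10059)·25800/707 = 3.8693252
  → Var(ȳ_str) = 7.4780022.
Var(ȳ_srs) = (1 − 3168/29786)·31880/3168 = 8.9928298.
deff = 7.4780022 / 8.9928298 = 0.8316.

0.8316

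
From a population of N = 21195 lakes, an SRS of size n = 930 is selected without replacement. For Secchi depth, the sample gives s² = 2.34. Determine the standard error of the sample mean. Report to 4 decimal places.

Under SRS without replacement, Var(ȳ) = (1 − f)·s²/n with f = n/N = 930/21195 = 0.04387827.
Var(ȳ) = (1 − 0.04387827)·2.34/930 = 0.95612173·0.002516129 = 0.0024057256.
SE(ȳ) = √(0.0024057256) = 0.0490.

0.0490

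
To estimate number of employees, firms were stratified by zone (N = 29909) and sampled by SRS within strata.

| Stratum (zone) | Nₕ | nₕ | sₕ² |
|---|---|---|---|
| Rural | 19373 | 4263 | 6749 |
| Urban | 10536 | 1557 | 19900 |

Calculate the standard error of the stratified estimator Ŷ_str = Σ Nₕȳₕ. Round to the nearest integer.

Var(Ŷ_str) = Σₕ Nₕ²(1 − fₕ)sₕ²/nₕ.
Rural: 19373²·(1 − 4263/19373)·6749/4263 = 4.6343138 × 10^8.
Urban: 10536²·(1 − 1557/10536)·19900/1557 = 1.2091166 × 10^9.
Sum = 1.672548 × 10^9.
SE = √(1.672548 × 10^9) = 40897.

40897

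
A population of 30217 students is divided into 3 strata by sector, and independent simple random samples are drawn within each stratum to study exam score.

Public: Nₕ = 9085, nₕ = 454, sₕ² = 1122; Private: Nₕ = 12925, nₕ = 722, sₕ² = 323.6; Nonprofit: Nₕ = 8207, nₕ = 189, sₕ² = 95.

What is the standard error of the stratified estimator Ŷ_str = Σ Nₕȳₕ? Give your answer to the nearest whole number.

Var(Ŷ_str) = Σₕ Nₕ²(1 − fₕ)sₕ²/nₕ.
Public: 9085²·(1 − 454/9085)·1122/454 = 1.9378629 × 10^8.
Private: 12925²·(1 − 722/12925)·323.6/722 = 7.0691709 × 10^7.
Nonprofit: 8207²·(1 − 189/8207)·95/189 = 3.3075947 × 10^7.
Sum = 2.9755395 × 10^8.
SE = √(2.9755395 × 10^8) = 17250.

17250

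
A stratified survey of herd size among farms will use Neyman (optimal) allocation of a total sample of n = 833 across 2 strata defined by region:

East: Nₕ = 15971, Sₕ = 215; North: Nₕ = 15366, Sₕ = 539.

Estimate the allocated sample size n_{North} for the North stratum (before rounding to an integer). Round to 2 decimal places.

Neyman allocation: nₕ = n·NₕSₕ / Σⱼ NⱼSⱼ.
Σ NⱼSⱼ = 15971·215 + 15366·539 = 1.1716039 × 10^7.
n_{North} = 833·15366·539 / (1.1716039 × 10^7) = 588.86.

588.86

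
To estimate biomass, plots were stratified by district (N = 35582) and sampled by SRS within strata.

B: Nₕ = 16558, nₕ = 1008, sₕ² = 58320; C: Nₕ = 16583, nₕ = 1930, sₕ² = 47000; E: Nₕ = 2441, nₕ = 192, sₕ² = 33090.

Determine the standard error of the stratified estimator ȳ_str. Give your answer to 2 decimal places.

Var(ȳ_str) = Σₕ Wₕ²(1 − fₕ)sₕ²/nₕ with Wₕ = Nₕ/N, N = 35582.
B: Wₕ = 0.46534765; term = 0.46534765²·(1 − 0.06087692)·58320/1008 = 11.766154.
C: Wₕ = 0.46605025; term = 0.46605025²·(1 − 0.11638425)·47000/1930 = 4.6737932.
E: Wₕ = 0.06860210; term = 0.06860210²·(1 − 0.07865629)·33090/192 = 0.74729498.
Sum = 17.187242.
SE = √(17.187242) = 4.15.

4.15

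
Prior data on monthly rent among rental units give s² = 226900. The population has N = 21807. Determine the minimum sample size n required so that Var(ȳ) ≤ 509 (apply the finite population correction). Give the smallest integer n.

Without fpc, n₀ = s²/D = 226900/509 = 445.7760.
With fpc, (1 − n/N)·s²/n ≤ D requires n ≥ n₀/(1 + n₀/N) = 445.7760/(1 + 445.7760/21807) = 436.8460.
Rounding up, n = 437.

437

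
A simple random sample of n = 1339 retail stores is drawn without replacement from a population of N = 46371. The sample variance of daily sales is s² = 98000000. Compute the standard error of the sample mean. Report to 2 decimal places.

266.60

Under SRS without replacement, Var(ȳ) = (1 − f)·s²/n with f = n/N = 1339/46371 = 0.02887581.
Var(ȳ) = (1 − 0.02887581)·98000000/1339 = 0.97112419·73188.947 = 71075.557.
SE(ȳ) = √(71075.557) = 266.60.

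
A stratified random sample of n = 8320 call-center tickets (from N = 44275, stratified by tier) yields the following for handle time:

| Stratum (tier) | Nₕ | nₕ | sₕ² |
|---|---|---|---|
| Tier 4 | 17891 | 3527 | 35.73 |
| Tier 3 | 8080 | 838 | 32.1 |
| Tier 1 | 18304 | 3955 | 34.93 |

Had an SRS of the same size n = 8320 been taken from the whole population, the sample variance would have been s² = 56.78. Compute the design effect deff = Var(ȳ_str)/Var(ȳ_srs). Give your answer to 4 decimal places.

Var(ȳ_str) = Σ Wₕ²(1−fₕ)sₕ²/nₕ with Wₕ = Nₕ/44275:
  Tier 4: (17891/44275)²·(1−3527/17891)·35.73/3527 = 0.0013280684
  Tier 3: (8080/44275)²·(1−838/8080)·32.1/838 = 0.001143441
  Tier 1: (18304/44275)²·(1−3955/18304)·34.93/3955 = 0.0011833211
  → Var(ȳ_str) = 0.0036548305.
Var(ȳ_srs) = (1 − 8320/44275)·56.78/8320 = 0.0055420799.
deff = 0.0036548305 / 0.0055420799 = 0.6595.

0.6595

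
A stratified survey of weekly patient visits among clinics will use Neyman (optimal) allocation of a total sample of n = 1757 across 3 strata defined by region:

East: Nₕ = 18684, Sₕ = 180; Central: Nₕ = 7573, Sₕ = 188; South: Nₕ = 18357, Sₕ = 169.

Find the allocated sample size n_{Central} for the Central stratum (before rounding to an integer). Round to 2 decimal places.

317.08

Neyman allocation: nₕ = n·NₕSₕ / Σⱼ NⱼSⱼ.
Σ NⱼSⱼ = 18684·180 + 7573·188 + 18357·169 = 7.889177 × 10^6.
n_{Central} = 1757·7573·188 / (7.889177 × 10^6) = 317.08.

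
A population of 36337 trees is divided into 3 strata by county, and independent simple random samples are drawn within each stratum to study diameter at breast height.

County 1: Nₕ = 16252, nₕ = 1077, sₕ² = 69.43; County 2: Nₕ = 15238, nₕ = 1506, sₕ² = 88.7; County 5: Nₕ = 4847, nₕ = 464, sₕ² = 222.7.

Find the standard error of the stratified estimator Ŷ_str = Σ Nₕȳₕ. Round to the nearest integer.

6198

Var(Ŷ_str) = Σₕ Nₕ²(1 − fₕ)sₕ²/nₕ.
County 1: 16252²·(1 − 1077/16252)·69.43/1077 = 1.5898896 × 10^7.
County 2: 15238²·(1 − 1506/15238)·88.7/1506 = 1.2324248 × 10^7.
County 5: 4847²·(1 − 464/4847)·222.7/464 = 1.0196397 × 10^7.
Sum = 3.8419541 × 10^7.
SE = √(3.8419541 × 10^7) = 6198.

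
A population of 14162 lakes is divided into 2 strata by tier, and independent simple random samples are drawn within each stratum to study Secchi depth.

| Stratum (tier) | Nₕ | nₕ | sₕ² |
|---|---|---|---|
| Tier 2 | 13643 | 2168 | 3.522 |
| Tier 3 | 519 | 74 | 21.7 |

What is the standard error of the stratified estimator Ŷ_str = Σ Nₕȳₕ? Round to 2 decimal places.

567.50

Var(Ŷ_str) = Σₕ Nₕ²(1 − fₕ)sₕ²/nₕ.
Tier 2: 13643²·(1 − 2168/13643)·3.522/2168 = 254327.1.
Tier 3: 519²·(1 − 74/519)·21.7/74 = 67725.993.
Sum = 322053.09.
SE = √(322053.09) = 567.50.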